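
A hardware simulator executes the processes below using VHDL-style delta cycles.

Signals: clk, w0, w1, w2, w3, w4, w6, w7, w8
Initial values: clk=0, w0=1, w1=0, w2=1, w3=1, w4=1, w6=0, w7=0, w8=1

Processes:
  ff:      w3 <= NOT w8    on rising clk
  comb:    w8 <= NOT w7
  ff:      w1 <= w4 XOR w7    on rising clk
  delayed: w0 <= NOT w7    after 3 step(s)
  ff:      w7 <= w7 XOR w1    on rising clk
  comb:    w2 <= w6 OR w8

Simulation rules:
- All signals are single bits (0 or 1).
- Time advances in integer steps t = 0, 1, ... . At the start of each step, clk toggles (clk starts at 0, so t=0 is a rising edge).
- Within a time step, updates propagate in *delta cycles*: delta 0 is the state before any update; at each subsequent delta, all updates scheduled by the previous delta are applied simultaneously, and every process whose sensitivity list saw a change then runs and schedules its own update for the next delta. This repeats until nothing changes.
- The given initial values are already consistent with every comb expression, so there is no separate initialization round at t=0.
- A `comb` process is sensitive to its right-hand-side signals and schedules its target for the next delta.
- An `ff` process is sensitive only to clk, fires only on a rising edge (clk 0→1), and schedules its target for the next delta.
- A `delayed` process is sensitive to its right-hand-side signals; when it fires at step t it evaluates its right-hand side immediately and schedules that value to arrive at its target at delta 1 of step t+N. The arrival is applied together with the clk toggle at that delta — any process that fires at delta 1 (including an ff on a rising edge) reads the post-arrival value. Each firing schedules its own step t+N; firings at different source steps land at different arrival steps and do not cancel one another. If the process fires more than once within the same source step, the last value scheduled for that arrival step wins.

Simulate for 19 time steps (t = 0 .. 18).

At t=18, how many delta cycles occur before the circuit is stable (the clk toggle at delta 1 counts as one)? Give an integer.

2

t0.Δ0 w4=1 w0=1 w6=0 w2=1 w7=0 w1=0 clk=0 w3=1 w8=1
t0.Δ1 w4=1 w0=1 w6=0 w2=1 w7=0 w1=0 clk=1 w3=1 w8=1
t0.Δ2 w4=1 w0=1 w6=0 w2=1 w7=0 w1=1 clk=1 w3=0 w8=1
t1.Δ0 w4=1 w0=1 w6=0 w2=1 w7=0 w1=1 clk=1 w3=0 w8=1
t1.Δ1 w4=1 w0=1 w6=0 w2=1 w7=0 w1=1 clk=0 w3=0 w8=1
t2.Δ0 w4=1 w0=1 w6=0 w2=1 w7=0 w1=1 clk=0 w3=0 w8=1
t2.Δ1 w4=1 w0=1 w6=0 w2=1 w7=0 w1=1 clk=1 w3=0 w8=1
t2.Δ2 w4=1 w0=1 w6=0 w2=1 w7=1 w1=1 clk=1 w3=0 w8=1
t2.Δ3 w4=1 w0=1 w6=0 w2=1 w7=1 w1=1 clk=1 w3=0 w8=0
t2.Δ4 w4=1 w0=1 w6=0 w2=0 w7=1 w1=1 clk=1 w3=0 w8=0
t3.Δ0 w4=1 w0=1 w6=0 w2=0 w7=1 w1=1 clk=1 w3=0 w8=0
t3.Δ1 w4=1 w0=1 w6=0 w2=0 w7=1 w1=1 clk=0 w3=0 w8=0
t4.Δ0 w4=1 w0=1 w6=0 w2=0 w7=1 w1=1 clk=0 w3=0 w8=0
t4.Δ1 w4=1 w0=1 w6=0 w2=0 w7=1 w1=1 clk=1 w3=0 w8=0
t4.Δ2 w4=1 w0=1 w6=0 w2=0 w7=0 w1=0 clk=1 w3=1 w8=0
t4.Δ3 w4=1 w0=1 w6=0 w2=0 w7=0 w1=0 clk=1 w3=1 w8=1
t4.Δ4 w4=1 w0=1 w6=0 w2=1 w7=0 w1=0 clk=1 w3=1 w8=1
t5.Δ0 w4=1 w0=1 w6=0 w2=1 w7=0 w1=0 clk=1 w3=1 w8=1
t5.Δ1 w4=1 w0=0 w6=0 w2=1 w7=0 w1=0 clk=0 w3=1 w8=1
t6.Δ0 w4=1 w0=0 w6=0 w2=1 w7=0 w1=0 clk=0 w3=1 w8=1
t6.Δ1 w4=1 w0=0 w6=0 w2=1 w7=0 w1=0 clk=1 w3=1 w8=1
t6.Δ2 w4=1 w0=0 w6=0 w2=1 w7=0 w1=1 clk=1 w3=0 w8=1
t7.Δ0 w4=1 w0=0 w6=0 w2=1 w7=0 w1=1 clk=1 w3=0 w8=1
t7.Δ1 w4=1 w0=1 w6=0 w2=1 w7=0 w1=1 clk=0 w3=0 w8=1
t8.Δ0 w4=1 w0=1 w6=0 w2=1 w7=0 w1=1 clk=0 w3=0 w8=1
t8.Δ1 w4=1 w0=1 w6=0 w2=1 w7=0 w1=1 clk=1 w3=0 w8=1
t8.Δ2 w4=1 w0=1 w6=0 w2=1 w7=1 w1=1 clk=1 w3=0 w8=1
t8.Δ3 w4=1 w0=1 w6=0 w2=1 w7=1 w1=1 clk=1 w3=0 w8=0
t8.Δ4 w4=1 w0=1 w6=0 w2=0 w7=1 w1=1 clk=1 w3=0 w8=0
t9.Δ0 w4=1 w0=1 w6=0 w2=0 w7=1 w1=1 clk=1 w3=0 w8=0
t9.Δ1 w4=1 w0=1 w6=0 w2=0 w7=1 w1=1 clk=0 w3=0 w8=0
t10.Δ0 w4=1 w0=1 w6=0 w2=0 w7=1 w1=1 clk=0 w3=0 w8=0
t10.Δ1 w4=1 w0=1 w6=0 w2=0 w7=1 w1=1 clk=1 w3=0 w8=0
t10.Δ2 w4=1 w0=1 w6=0 w2=0 w7=0 w1=0 clk=1 w3=1 w8=0
t10.Δ3 w4=1 w0=1 w6=0 w2=0 w7=0 w1=0 clk=1 w3=1 w8=1
t10.Δ4 w4=1 w0=1 w6=0 w2=1 w7=0 w1=0 clk=1 w3=1 w8=1
t11.Δ0 w4=1 w0=1 w6=0 w2=1 w7=0 w1=0 clk=1 w3=1 w8=1
t11.Δ1 w4=1 w0=0 w6=0 w2=1 w7=0 w1=0 clk=0 w3=1 w8=1
t12.Δ0 w4=1 w0=0 w6=0 w2=1 w7=0 w1=0 clk=0 w3=1 w8=1
t12.Δ1 w4=1 w0=0 w6=0 w2=1 w7=0 w1=0 clk=1 w3=1 w8=1
t12.Δ2 w4=1 w0=0 w6=0 w2=1 w7=0 w1=1 clk=1 w3=0 w8=1
t13.Δ0 w4=1 w0=0 w6=0 w2=1 w7=0 w1=1 clk=1 w3=0 w8=1
t13.Δ1 w4=1 w0=1 w6=0 w2=1 w7=0 w1=1 clk=0 w3=0 w8=1
t14.Δ0 w4=1 w0=1 w6=0 w2=1 w7=0 w1=1 clk=0 w3=0 w8=1
t14.Δ1 w4=1 w0=1 w6=0 w2=1 w7=0 w1=1 clk=1 w3=0 w8=1
t14.Δ2 w4=1 w0=1 w6=0 w2=1 w7=1 w1=1 clk=1 w3=0 w8=1
t14.Δ3 w4=1 w0=1 w6=0 w2=1 w7=1 w1=1 clk=1 w3=0 w8=0
t14.Δ4 w4=1 w0=1 w6=0 w2=0 w7=1 w1=1 clk=1 w3=0 w8=0
t15.Δ0 w4=1 w0=1 w6=0 w2=0 w7=1 w1=1 clk=1 w3=0 w8=0
t15.Δ1 w4=1 w0=1 w6=0 w2=0 w7=1 w1=1 clk=0 w3=0 w8=0
t16.Δ0 w4=1 w0=1 w6=0 w2=0 w7=1 w1=1 clk=0 w3=0 w8=0
t16.Δ1 w4=1 w0=1 w6=0 w2=0 w7=1 w1=1 clk=1 w3=0 w8=0
t16.Δ2 w4=1 w0=1 w6=0 w2=0 w7=0 w1=0 clk=1 w3=1 w8=0
t16.Δ3 w4=1 w0=1 w6=0 w2=0 w7=0 w1=0 clk=1 w3=1 w8=1
t16.Δ4 w4=1 w0=1 w6=0 w2=1 w7=0 w1=0 clk=1 w3=1 w8=1
t17.Δ0 w4=1 w0=1 w6=0 w2=1 w7=0 w1=0 clk=1 w3=1 w8=1
t17.Δ1 w4=1 w0=0 w6=0 w2=1 w7=0 w1=0 clk=0 w3=1 w8=1
t18.Δ0 w4=1 w0=0 w6=0 w2=1 w7=0 w1=0 clk=0 w3=1 w8=1
t18.Δ1 w4=1 w0=0 w6=0 w2=1 w7=0 w1=0 clk=1 w3=1 w8=1
t18.Δ2 w4=1 w0=0 w6=0 w2=1 w7=0 w1=1 clk=1 w3=0 w8=1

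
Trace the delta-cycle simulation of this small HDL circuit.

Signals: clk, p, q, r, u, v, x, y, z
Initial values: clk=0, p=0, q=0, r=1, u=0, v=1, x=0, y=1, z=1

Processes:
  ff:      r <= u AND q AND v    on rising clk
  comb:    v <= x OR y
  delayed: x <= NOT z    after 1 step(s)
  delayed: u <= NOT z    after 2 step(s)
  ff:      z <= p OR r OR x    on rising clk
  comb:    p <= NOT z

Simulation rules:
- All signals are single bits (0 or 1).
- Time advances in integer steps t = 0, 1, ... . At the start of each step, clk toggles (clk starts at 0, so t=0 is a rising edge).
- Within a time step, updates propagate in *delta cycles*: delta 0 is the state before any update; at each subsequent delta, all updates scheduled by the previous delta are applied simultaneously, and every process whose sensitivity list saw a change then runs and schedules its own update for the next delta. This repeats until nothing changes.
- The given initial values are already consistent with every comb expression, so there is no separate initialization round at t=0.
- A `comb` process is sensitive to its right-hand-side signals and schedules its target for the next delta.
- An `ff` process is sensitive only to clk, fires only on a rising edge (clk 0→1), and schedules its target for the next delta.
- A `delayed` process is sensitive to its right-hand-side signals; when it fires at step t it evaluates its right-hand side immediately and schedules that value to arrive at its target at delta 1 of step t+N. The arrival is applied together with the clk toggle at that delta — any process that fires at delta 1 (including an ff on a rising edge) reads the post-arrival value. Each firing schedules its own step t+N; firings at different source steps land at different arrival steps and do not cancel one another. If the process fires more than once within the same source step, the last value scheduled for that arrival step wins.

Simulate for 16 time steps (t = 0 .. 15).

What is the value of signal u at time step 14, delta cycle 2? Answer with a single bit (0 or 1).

t0.Δ0 u=0 x=0 q=0 clk=0 r=1 z=1 y=1 p=0 v=1
t0.Δ1 u=0 x=0 q=0 clk=1 r=1 z=1 y=1 p=0 v=1
t0.Δ2 u=0 x=0 q=0 clk=1 r=0 z=1 y=1 p=0 v=1
t1.Δ0 u=0 x=0 q=0 clk=1 r=0 z=1 y=1 p=0 v=1
t1.Δ1 u=0 x=0 q=0 clk=0 r=0 z=1 y=1 p=0 v=1
t2.Δ0 u=0 x=0 q=0 clk=0 r=0 z=1 y=1 p=0 v=1
t2.Δ1 u=0 x=0 q=0 clk=1 r=0 z=1 y=1 p=0 v=1
t2.Δ2 u=0 x=0 q=0 clk=1 r=0 z=0 y=1 p=0 v=1
t2.Δ3 u=0 x=0 q=0 clk=1 r=0 z=0 y=1 p=1 v=1
t3.Δ0 u=0 x=0 q=0 clk=1 r=0 z=0 y=1 p=1 v=1
t3.Δ1 u=0 x=1 q=0 clk=0 r=0 z=0 y=1 p=1 v=1
t4.Δ0 u=0 x=1 q=0 clk=0 r=0 z=0 y=1 p=1 v=1
t4.Δ1 u=1 x=1 q=0 clk=1 r=0 z=0 y=1 p=1 v=1
t4.Δ2 u=1 x=1 q=0 clk=1 r=0 z=1 y=1 p=1 v=1
t4.Δ3 u=1 x=1 q=0 clk=1 r=0 z=1 y=1 p=0 v=1
t5.Δ0 u=1 x=1 q=0 clk=1 r=0 z=1 y=1 p=0 v=1
t5.Δ1 u=1 x=0 q=0 clk=0 r=0 z=1 y=1 p=0 v=1
t6.Δ0 u=1 x=0 q=0 clk=0 r=0 z=1 y=1 p=0 v=1
t6.Δ1 u=0 x=0 q=0 clk=1 r=0 z=1 y=1 p=0 v=1
t6.Δ2 u=0 x=0 q=0 clk=1 r=0 z=0 y=1 p=0 v=1
t6.Δ3 u=0 x=0 q=0 clk=1 r=0 z=0 y=1 p=1 v=1
t7.Δ0 u=0 x=0 q=0 clk=1 r=0 z=0 y=1 p=1 v=1
t7.Δ1 u=0 x=1 q=0 clk=0 r=0 z=0 y=1 p=1 v=1
t8.Δ0 u=0 x=1 q=0 clk=0 r=0 z=0 y=1 p=1 v=1
t8.Δ1 u=1 x=1 q=0 clk=1 r=0 z=0 y=1 p=1 v=1
t8.Δ2 u=1 x=1 q=0 clk=1 r=0 z=1 y=1 p=1 v=1
t8.Δ3 u=1 x=1 q=0 clk=1 r=0 z=1 y=1 p=0 v=1
t9.Δ0 u=1 x=1 q=0 clk=1 r=0 z=1 y=1 p=0 v=1
t9.Δ1 u=1 x=0 q=0 clk=0 r=0 z=1 y=1 p=0 v=1
t10.Δ0 u=1 x=0 q=0 clk=0 r=0 z=1 y=1 p=0 v=1
t10.Δ1 u=0 x=0 q=0 clk=1 r=0 z=1 y=1 p=0 v=1
t10.Δ2 u=0 x=0 q=0 clk=1 r=0 z=0 y=1 p=0 v=1
t10.Δ3 u=0 x=0 q=0 clk=1 r=0 z=0 y=1 p=1 v=1
t11.Δ0 u=0 x=0 q=0 clk=1 r=0 z=0 y=1 p=1 v=1
t11.Δ1 u=0 x=1 q=0 clk=0 r=0 z=0 y=1 p=1 v=1
t12.Δ0 u=0 x=1 q=0 clk=0 r=0 z=0 y=1 p=1 v=1
t12.Δ1 u=1 x=1 q=0 clk=1 r=0 z=0 y=1 p=1 v=1
t12.Δ2 u=1 x=1 q=0 clk=1 r=0 z=1 y=1 p=1 v=1
t12.Δ3 u=1 x=1 q=0 clk=1 r=0 z=1 y=1 p=0 v=1
t13.Δ0 u=1 x=1 q=0 clk=1 r=0 z=1 y=1 p=0 v=1
t13.Δ1 u=1 x=0 q=0 clk=0 r=0 z=1 y=1 p=0 v=1
t14.Δ0 u=1 x=0 q=0 clk=0 r=0 z=1 y=1 p=0 v=1
t14.Δ1 u=0 x=0 q=0 clk=1 r=0 z=1 y=1 p=0 v=1
t14.Δ2 u=0 x=0 q=0 clk=1 r=0 z=0 y=1 p=0 v=1
t14.Δ3 u=0 x=0 q=0 clk=1 r=0 z=0 y=1 p=1 v=1
t15.Δ0 u=0 x=0 q=0 clk=1 r=0 z=0 y=1 p=1 v=1
t15.Δ1 u=0 x=1 q=0 clk=0 r=0 z=0 y=1 p=1 v=1

0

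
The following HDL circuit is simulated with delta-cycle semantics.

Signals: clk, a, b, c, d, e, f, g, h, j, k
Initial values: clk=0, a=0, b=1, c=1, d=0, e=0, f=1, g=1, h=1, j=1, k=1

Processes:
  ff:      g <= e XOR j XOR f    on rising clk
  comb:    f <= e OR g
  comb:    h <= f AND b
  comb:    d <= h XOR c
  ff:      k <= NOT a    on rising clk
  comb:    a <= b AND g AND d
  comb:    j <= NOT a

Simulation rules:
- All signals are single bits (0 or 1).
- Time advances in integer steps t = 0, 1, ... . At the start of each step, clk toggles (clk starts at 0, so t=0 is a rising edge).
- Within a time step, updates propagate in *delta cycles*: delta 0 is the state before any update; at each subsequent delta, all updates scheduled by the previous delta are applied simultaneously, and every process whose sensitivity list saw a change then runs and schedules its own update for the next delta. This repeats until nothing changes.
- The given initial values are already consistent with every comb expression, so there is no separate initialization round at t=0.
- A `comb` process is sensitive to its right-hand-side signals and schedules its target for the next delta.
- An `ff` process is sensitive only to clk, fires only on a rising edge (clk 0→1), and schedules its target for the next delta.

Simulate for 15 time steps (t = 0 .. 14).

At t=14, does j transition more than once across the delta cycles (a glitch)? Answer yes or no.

[bits: g,c,e,f,b,a,clk,k,h,d,j]
t=0: Δ0=11011001101 Δ1=11011011101 Δ2=01011011101 Δ3=01001011101 Δ4=01001011001 Δ5=01001011011 | 5Δ
t=1: Δ0=01001011011 Δ1=01001001011 | 1Δ
t=2: Δ0=01001001011 Δ1=01001011011 Δ2=11001011011 Δ3=11011111011 Δ4=11011111110 Δ5=11011111100 Δ6=11011011100 Δ7=11011011101 | 7Δ
t=3: Δ0=11011011101 Δ1=11011001101 | 1Δ
t=4: Δ0=11011001101 Δ1=11011011101 Δ2=01011011101 Δ3=01001011101 Δ4=01001011001 Δ5=01001011011 | 5Δ
t=5: Δ0=01001011011 Δ1=01001001011 | 1Δ
t=6: Δ0=01001001011 Δ1=01001011011 Δ2=11001011011 Δ3=11011111011 Δ4=11011111110 Δ5=11011111100 Δ6=11011011100 Δ7=11011011101 | 7Δ
t=7: Δ0=11011011101 Δ1=11011001101 | 1Δ
t=8: Δ0=11011001101 Δ1=11011011101 Δ2=01011011101 Δ3=01001011101 Δ4=01001011001 Δ5=01001011011 | 5Δ
t=9: Δ0=01001011011 Δ1=01001001011 | 1Δ
t=10: Δ0=01001001011 Δ1=01001011011 Δ2=11001011011 Δ3=11011111011 Δ4=11011111110 Δ5=11011111100 Δ6=11011011100 Δ7=11011011101 | 7Δ
t=11: Δ0=11011011101 Δ1=11011001101 | 1Δ
t=12: Δ0=11011001101 Δ1=11011011101 Δ2=01011011101 Δ3=01001011101 Δ4=01001011001 Δ5=01001011011 | 5Δ
t=13: Δ0=01001011011 Δ1=01001001011 | 1Δ
t=14: Δ0=01001001011 Δ1=01001011011 Δ2=11001011011 Δ3=11011111011 Δ4=11011111110 Δ5=11011111100 Δ6=11011011100 Δ7=11011011101 | 7Δ

yes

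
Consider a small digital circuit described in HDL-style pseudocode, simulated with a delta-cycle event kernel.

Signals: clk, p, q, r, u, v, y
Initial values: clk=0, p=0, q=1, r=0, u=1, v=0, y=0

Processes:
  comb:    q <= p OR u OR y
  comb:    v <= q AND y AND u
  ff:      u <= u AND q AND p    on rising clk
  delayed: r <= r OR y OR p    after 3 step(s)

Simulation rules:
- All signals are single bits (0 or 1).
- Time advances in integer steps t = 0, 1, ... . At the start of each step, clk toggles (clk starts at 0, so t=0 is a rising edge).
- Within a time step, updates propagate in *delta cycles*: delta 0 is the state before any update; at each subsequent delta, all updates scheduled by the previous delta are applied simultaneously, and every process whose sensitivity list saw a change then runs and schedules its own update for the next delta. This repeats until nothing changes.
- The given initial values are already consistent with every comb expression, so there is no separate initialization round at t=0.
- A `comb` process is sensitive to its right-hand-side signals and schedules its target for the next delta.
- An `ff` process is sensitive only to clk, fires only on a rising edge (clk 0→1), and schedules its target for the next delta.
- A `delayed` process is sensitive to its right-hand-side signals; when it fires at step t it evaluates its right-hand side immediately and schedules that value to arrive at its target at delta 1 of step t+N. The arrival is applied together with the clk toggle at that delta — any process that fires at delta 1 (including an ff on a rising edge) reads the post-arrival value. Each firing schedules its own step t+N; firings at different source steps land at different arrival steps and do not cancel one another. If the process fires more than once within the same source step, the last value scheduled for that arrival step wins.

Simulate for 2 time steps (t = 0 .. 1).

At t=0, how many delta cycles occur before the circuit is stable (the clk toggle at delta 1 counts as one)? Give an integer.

3

t0.Δ0 u=1 v=0 clk=0 y=0 p=0 r=0 q=1
t0.Δ1 u=1 v=0 clk=1 y=0 p=0 r=0 q=1
t0.Δ2 u=0 v=0 clk=1 y=0 p=0 r=0 q=1
t0.Δ3 u=0 v=0 clk=1 y=0 p=0 r=0 q=0
t1.Δ0 u=0 v=0 clk=1 y=0 p=0 r=0 q=0
t1.Δ1 u=0 v=0 clk=0 y=0 p=0 r=0 q=0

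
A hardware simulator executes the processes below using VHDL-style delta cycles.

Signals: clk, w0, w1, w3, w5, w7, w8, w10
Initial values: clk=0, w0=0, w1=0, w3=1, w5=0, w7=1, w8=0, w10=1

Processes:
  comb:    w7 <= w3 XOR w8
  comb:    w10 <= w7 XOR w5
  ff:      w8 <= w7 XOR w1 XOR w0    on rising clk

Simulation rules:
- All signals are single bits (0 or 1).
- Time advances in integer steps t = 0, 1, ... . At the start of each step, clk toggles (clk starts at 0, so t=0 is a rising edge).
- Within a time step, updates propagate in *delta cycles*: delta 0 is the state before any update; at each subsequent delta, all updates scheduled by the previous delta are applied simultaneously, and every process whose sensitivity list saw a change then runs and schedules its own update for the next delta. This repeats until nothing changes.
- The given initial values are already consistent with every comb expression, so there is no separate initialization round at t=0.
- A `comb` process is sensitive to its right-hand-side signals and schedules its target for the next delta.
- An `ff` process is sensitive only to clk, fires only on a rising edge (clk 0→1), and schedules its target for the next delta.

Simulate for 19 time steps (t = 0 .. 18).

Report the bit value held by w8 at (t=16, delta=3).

t=0 Δ0: w8=0 w5=0 clk=0 w1=0 w0=0 w3=1 w10=1 w7=1
  Δ1: clk:0→1
  Δ2: w8:0→1
  Δ3: w7:1→0
  Δ4: w10:1→0
  (4Δ to stable)
t=1 Δ0: w8=1 w5=0 clk=1 w1=0 w0=0 w3=1 w10=0 w7=0
  Δ1: clk:1→0
  (1Δ to stable)
t=2 Δ0: w8=1 w5=0 clk=0 w1=0 w0=0 w3=1 w10=0 w7=0
  Δ1: clk:0→1
  Δ2: w8:1→0
  Δ3: w7:0→1
  Δ4: w10:0→1
  (4Δ to stable)
t=3 Δ0: w8=0 w5=0 clk=1 w1=0 w0=0 w3=1 w10=1 w7=1
  Δ1: clk:1→0
  (1Δ to stable)
t=4 Δ0: w8=0 w5=0 clk=0 w1=0 w0=0 w3=1 w10=1 w7=1
  Δ1: clk:0→1
  Δ2: w8:0→1
  Δ3: w7:1→0
  Δ4: w10:1→0
  (4Δ to stable)
t=5 Δ0: w8=1 w5=0 clk=1 w1=0 w0=0 w3=1 w10=0 w7=0
  Δ1: clk:1→0
  (1Δ to stable)
t=6 Δ0: w8=1 w5=0 clk=0 w1=0 w0=0 w3=1 w10=0 w7=0
  Δ1: clk:0→1
  Δ2: w8:1→0
  Δ3: w7:0→1
  Δ4: w10:0→1
  (4Δ to stable)
t=7 Δ0: w8=0 w5=0 clk=1 w1=0 w0=0 w3=1 w10=1 w7=1
  Δ1: clk:1→0
  (1Δ to stable)
t=8 Δ0: w8=0 w5=0 clk=0 w1=0 w0=0 w3=1 w10=1 w7=1
  Δ1: clk:0→1
  Δ2: w8:0→1
  Δ3: w7:1→0
  Δ4: w10:1→0
  (4Δ to stable)
t=9 Δ0: w8=1 w5=0 clk=1 w1=0 w0=0 w3=1 w10=0 w7=0
  Δ1: clk:1→0
  (1Δ to stable)
t=10 Δ0: w8=1 w5=0 clk=0 w1=0 w0=0 w3=1 w10=0 w7=0
  Δ1: clk:0→1
  Δ2: w8:1→0
  Δ3: w7:0→1
  Δ4: w10:0→1
  (4Δ to stable)
t=11 Δ0: w8=0 w5=0 clk=1 w1=0 w0=0 w3=1 w10=1 w7=1
  Δ1: clk:1→0
  (1Δ to stable)
t=12 Δ0: w8=0 w5=0 clk=0 w1=0 w0=0 w3=1 w10=1 w7=1
  Δ1: clk:0→1
  Δ2: w8:0→1
  Δ3: w7:1→0
  Δ4: w10:1→0
  (4Δ to stable)
t=13 Δ0: w8=1 w5=0 clk=1 w1=0 w0=0 w3=1 w10=0 w7=0
  Δ1: clk:1→0
  (1Δ to stable)
t=14 Δ0: w8=1 w5=0 clk=0 w1=0 w0=0 w3=1 w10=0 w7=0
  Δ1: clk:0→1
  Δ2: w8:1→0
  Δ3: w7:0→1
  Δ4: w10:0→1
  (4Δ to stable)
t=15 Δ0: w8=0 w5=0 clk=1 w1=0 w0=0 w3=1 w10=1 w7=1
  Δ1: clk:1→0
  (1Δ to stable)
t=16 Δ0: w8=0 w5=0 clk=0 w1=0 w0=0 w3=1 w10=1 w7=1
  Δ1: clk:0→1
  Δ2: w8:0→1
  Δ3: w7:1→0
  Δ4: w10:1→0
  (4Δ to stable)
t=17 Δ0: w8=1 w5=0 clk=1 w1=0 w0=0 w3=1 w10=0 w7=0
  Δ1: clk:1→0
  (1Δ to stable)
t=18 Δ0: w8=1 w5=0 clk=0 w1=0 w0=0 w3=1 w10=0 w7=0
  Δ1: clk:0→1
  Δ2: w8:1→0
  Δ3: w7:0→1
  Δ4: w10:0→1
  (4Δ to stable)

1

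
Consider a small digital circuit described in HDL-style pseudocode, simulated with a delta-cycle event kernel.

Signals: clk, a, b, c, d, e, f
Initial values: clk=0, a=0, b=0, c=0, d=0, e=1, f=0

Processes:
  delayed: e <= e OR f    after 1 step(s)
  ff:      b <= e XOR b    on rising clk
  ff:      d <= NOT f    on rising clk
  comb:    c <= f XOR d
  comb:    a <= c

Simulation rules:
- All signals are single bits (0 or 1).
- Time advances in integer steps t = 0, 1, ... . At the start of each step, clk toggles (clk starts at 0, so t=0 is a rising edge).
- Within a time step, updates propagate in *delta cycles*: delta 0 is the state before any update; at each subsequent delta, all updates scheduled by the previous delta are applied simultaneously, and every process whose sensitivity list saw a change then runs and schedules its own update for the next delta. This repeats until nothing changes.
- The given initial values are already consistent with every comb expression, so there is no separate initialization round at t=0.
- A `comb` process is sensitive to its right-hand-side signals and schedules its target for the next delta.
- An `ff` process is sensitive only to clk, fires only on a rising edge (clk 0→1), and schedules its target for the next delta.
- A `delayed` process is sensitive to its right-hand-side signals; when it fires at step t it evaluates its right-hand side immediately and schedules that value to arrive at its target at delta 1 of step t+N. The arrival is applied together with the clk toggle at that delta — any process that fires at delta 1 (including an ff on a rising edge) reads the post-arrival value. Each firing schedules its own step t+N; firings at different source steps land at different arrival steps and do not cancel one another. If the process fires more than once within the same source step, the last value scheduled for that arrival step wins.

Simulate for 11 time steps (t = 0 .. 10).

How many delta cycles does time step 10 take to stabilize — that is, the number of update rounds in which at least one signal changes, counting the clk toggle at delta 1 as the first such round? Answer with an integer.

t=0 Δ0: clk=0 b=0 e=1 d=0 a=0 c=0 f=0
  Δ1: clk:0→1
  Δ2: b:0→1, d:0→1
  Δ3: c:0→1
  Δ4: a:0→1
  (4Δ to stable)
t=1 Δ0: clk=1 b=1 e=1 d=1 a=1 c=1 f=0
  Δ1: clk:1→0
  (1Δ to stable)
t=2 Δ0: clk=0 b=1 e=1 d=1 a=1 c=1 f=0
  Δ1: clk:0→1
  Δ2: b:1→0
  (2Δ to stable)
t=3 Δ0: clk=1 b=0 e=1 d=1 a=1 c=1 f=0
  Δ1: clk:1→0
  (1Δ to stable)
t=4 Δ0: clk=0 b=0 e=1 d=1 a=1 c=1 f=0
  Δ1: clk:0→1
  Δ2: b:0→1
  (2Δ to stable)
t=5 Δ0: clk=1 b=1 e=1 d=1 a=1 c=1 f=0
  Δ1: clk:1→0
  (1Δ to stable)
t=6 Δ0: clk=0 b=1 e=1 d=1 a=1 c=1 f=0
  Δ1: clk:0→1
  Δ2: b:1→0
  (2Δ to stable)
t=7 Δ0: clk=1 b=0 e=1 d=1 a=1 c=1 f=0
  Δ1: clk:1→0
  (1Δ to stable)
t=8 Δ0: clk=0 b=0 e=1 d=1 a=1 c=1 f=0
  Δ1: clk:0→1
  Δ2: b:0→1
  (2Δ to stable)
t=9 Δ0: clk=1 b=1 e=1 d=1 a=1 c=1 f=0
  Δ1: clk:1→0
  (1Δ to stable)
t=10 Δ0: clk=0 b=1 e=1 d=1 a=1 c=1 f=0
  Δ1: clk:0→1
  Δ2: b:1→0
  (2Δ to stable)

2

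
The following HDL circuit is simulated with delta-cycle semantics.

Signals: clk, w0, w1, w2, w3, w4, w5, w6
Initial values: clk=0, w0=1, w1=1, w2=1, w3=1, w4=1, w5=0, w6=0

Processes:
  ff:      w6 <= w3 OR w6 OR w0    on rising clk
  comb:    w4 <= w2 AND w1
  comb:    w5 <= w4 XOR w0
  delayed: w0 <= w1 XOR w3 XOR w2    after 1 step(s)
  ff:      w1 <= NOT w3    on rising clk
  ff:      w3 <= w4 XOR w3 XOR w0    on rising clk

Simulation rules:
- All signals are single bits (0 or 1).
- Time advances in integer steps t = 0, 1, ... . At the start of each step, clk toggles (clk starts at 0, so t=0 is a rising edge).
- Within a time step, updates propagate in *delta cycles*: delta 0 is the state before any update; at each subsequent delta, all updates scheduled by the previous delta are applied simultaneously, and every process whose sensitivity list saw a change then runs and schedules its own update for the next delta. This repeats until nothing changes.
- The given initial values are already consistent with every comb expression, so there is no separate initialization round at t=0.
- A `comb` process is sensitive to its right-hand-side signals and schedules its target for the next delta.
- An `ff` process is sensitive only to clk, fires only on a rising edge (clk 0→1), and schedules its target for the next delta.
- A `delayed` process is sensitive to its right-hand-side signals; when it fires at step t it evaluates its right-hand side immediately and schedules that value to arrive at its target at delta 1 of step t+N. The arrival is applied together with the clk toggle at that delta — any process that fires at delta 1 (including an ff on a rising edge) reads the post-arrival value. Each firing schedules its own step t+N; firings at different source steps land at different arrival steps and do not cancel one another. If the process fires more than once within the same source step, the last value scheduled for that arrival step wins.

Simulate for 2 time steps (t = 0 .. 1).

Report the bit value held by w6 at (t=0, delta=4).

1

[bits: w6,clk,w2,w5,w0,w3,w4,w1]
t=0: Δ0=00101111 Δ1=01101111 Δ2=11101110 Δ3=11101100 Δ4=11111100 | 4Δ
t=1: Δ0=11111100 Δ1=10110100 Δ2=10100100 | 2Δ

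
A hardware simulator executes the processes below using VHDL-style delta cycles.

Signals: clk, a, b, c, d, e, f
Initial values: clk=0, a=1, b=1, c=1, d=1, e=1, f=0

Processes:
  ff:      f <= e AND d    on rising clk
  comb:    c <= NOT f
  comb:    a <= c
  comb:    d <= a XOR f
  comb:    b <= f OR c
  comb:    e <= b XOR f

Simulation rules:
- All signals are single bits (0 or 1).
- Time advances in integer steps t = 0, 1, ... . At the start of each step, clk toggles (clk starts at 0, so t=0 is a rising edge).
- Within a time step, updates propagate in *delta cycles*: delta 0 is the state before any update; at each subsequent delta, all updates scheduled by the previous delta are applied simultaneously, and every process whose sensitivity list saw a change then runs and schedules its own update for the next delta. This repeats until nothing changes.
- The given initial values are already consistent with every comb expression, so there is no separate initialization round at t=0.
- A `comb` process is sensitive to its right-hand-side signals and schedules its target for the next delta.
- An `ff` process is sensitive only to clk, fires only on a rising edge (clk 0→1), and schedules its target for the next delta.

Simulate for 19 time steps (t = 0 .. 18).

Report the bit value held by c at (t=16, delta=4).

[bits: e,f,a,c,d,b,clk]
t=0: Δ0=1011110 Δ1=1011111 Δ2=1111111 Δ3=0110011 Δ4=0100011 Δ5=0100111 | 5Δ
t=1: Δ0=0100111 Δ1=0100110 | 1Δ
t=2: Δ0=0100110 Δ1=0100111 Δ2=0000111 Δ3=1001001 Δ4=0011011 Δ5=1011111 | 5Δ
t=3: Δ0=1011111 Δ1=1011110 | 1Δ
t=4: Δ0=1011110 Δ1=1011111 Δ2=1111111 Δ3=0110011 Δ4=0100011 Δ5=0100111 | 5Δ
t=5: Δ0=0100111 Δ1=0100110 | 1Δ
t=6: Δ0=0100110 Δ1=0100111 Δ2=0000111 Δ3=1001001 Δ4=0011011 Δ5=1011111 | 5Δ
t=7: Δ0=1011111 Δ1=1011110 | 1Δ
t=8: Δ0=1011110 Δ1=1011111 Δ2=1111111 Δ3=0110011 Δ4=0100011 Δ5=0100111 | 5Δ
t=9: Δ0=0100111 Δ1=0100110 | 1Δ
t=10: Δ0=0100110 Δ1=0100111 Δ2=0000111 Δ3=1001001 Δ4=0011011 Δ5=1011111 | 5Δ
t=11: Δ0=1011111 Δ1=1011110 | 1Δ
t=12: Δ0=1011110 Δ1=1011111 Δ2=1111111 Δ3=0110011 Δ4=0100011 Δ5=0100111 | 5Δ
t=13: Δ0=0100111 Δ1=0100110 | 1Δ
t=14: Δ0=0100110 Δ1=0100111 Δ2=0000111 Δ3=1001001 Δ4=0011011 Δ5=1011111 | 5Δ
t=15: Δ0=1011111 Δ1=1011110 | 1Δ
t=16: Δ0=1011110 Δ1=1011111 Δ2=1111111 Δ3=0110011 Δ4=0100011 Δ5=0100111 | 5Δ
t=17: Δ0=0100111 Δ1=0100110 | 1Δ
t=18: Δ0=0100110 Δ1=0100111 Δ2=0000111 Δ3=1001001 Δ4=0011011 Δ5=1011111 | 5Δ

0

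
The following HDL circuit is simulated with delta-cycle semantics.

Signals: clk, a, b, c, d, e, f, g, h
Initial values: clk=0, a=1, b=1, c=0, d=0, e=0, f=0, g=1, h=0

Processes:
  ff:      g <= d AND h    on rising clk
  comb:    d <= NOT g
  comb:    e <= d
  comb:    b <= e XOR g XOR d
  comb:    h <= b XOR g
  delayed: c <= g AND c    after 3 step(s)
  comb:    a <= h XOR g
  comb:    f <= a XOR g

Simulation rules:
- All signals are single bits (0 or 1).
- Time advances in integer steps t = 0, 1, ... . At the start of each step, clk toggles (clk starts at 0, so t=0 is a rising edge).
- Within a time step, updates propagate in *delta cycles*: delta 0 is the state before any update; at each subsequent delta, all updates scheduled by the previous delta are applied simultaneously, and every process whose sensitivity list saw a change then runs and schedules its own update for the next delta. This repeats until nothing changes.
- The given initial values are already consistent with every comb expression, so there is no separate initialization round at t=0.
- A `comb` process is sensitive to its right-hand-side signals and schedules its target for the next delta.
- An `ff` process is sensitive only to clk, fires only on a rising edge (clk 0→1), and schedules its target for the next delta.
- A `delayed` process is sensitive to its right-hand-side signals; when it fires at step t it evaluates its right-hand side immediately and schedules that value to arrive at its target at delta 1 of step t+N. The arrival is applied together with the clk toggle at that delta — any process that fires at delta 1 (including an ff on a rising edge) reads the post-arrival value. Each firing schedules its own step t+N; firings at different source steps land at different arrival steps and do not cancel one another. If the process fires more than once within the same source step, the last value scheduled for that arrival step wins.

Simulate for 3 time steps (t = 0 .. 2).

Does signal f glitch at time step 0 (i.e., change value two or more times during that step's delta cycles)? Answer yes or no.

yes

[bits: e,d,clk,b,f,a,h,c,g]
t=0: Δ0=000101001 Δ1=001101001 Δ2=001101000 Δ3=011010100 Δ4=111101000 Δ5=111010100 Δ6=111001000 Δ7=111010000 Δ8=111000000 | 8Δ
t=1: Δ0=111000000 Δ1=110000000 | 1Δ
t=2: Δ0=110000000 Δ1=111000000 | 1Δ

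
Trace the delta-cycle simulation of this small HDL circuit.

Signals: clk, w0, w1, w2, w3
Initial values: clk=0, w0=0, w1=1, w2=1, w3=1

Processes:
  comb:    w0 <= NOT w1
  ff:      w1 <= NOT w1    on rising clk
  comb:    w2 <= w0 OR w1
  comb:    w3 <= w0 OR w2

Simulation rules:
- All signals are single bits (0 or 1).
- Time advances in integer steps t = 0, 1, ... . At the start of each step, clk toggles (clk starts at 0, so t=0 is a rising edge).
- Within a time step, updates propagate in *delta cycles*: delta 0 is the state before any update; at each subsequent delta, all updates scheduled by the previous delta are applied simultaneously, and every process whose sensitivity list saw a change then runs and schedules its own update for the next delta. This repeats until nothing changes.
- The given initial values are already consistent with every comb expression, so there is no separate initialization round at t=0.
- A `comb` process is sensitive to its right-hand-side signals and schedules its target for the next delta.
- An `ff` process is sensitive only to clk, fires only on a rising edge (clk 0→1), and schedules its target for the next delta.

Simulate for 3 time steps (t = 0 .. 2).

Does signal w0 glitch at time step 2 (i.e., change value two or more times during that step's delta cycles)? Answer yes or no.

t=0 Δ0: w3=1 clk=0 w0=0 w2=1 w1=1
  Δ1: clk:0→1
  Δ2: w1:1→0
  Δ3: w0:0→1, w2:1→0
  Δ4: w2:0→1
  (4Δ to stable)
t=1 Δ0: w3=1 clk=1 w0=1 w2=1 w1=0
  Δ1: clk:1→0
  (1Δ to stable)
t=2 Δ0: w3=1 clk=0 w0=1 w2=1 w1=0
  Δ1: clk:0→1
  Δ2: w1:0→1
  Δ3: w0:1→0
  (3Δ to stable)

no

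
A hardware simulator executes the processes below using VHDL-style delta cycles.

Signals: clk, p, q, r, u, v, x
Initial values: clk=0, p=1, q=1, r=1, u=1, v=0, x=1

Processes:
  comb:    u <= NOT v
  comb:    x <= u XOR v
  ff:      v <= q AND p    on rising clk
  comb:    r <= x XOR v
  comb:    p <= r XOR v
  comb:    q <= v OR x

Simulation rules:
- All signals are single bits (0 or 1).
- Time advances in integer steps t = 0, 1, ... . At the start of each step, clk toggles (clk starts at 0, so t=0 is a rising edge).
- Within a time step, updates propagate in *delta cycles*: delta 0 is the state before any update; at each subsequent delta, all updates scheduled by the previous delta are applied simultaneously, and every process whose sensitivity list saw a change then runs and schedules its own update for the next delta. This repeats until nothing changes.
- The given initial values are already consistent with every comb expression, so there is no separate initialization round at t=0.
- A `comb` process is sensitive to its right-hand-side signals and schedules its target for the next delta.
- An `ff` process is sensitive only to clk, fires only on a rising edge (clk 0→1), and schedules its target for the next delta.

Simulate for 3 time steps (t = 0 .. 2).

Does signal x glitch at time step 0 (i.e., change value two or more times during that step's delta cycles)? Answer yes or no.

yes

[bits: q,u,p,x,r,clk,v]
t=0: Δ0=1111100 Δ1=1111110 Δ2=1111111 Δ3=1000011 Δ4=1011111 Δ5=1001011 Δ6=1011011 | 6Δ
t=1: Δ0=1011011 Δ1=1011001 | 1Δ
t=2: Δ0=1011001 Δ1=1011011 | 1Δ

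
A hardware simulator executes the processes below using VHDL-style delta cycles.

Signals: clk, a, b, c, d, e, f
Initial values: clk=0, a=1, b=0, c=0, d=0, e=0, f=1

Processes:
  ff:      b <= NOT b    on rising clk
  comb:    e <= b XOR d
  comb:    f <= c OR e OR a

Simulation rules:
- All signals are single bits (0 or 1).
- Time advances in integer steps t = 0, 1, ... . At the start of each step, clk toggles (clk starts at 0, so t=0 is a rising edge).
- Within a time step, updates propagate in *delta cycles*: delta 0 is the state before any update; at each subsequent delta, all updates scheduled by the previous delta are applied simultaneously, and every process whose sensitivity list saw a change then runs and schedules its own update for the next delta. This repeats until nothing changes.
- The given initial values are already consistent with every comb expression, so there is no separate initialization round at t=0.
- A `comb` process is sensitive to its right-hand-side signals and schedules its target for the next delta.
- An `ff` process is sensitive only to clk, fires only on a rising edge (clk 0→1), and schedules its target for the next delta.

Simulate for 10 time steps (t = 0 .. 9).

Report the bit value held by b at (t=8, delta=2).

1

t=0 Δ0: f=1 e=0 d=0 c=0 b=0 a=1 clk=0
  Δ1: clk:0→1
  Δ2: b:0→1
  Δ3: e:0→1
  (3Δ to stable)
t=1 Δ0: f=1 e=1 d=0 c=0 b=1 a=1 clk=1
  Δ1: clk:1→0
  (1Δ to stable)
t=2 Δ0: f=1 e=1 d=0 c=0 b=1 a=1 clk=0
  Δ1: clk:0→1
  Δ2: b:1→0
  Δ3: e:1→0
  (3Δ to stable)
t=3 Δ0: f=1 e=0 d=0 c=0 b=0 a=1 clk=1
  Δ1: clk:1→0
  (1Δ to stable)
t=4 Δ0: f=1 e=0 d=0 c=0 b=0 a=1 clk=0
  Δ1: clk:0→1
  Δ2: b:0→1
  Δ3: e:0→1
  (3Δ to stable)
t=5 Δ0: f=1 e=1 d=0 c=0 b=1 a=1 clk=1
  Δ1: clk:1→0
  (1Δ to stable)
t=6 Δ0: f=1 e=1 d=0 c=0 b=1 a=1 clk=0
  Δ1: clk:0→1
  Δ2: b:1→0
  Δ3: e:1→0
  (3Δ to stable)
t=7 Δ0: f=1 e=0 d=0 c=0 b=0 a=1 clk=1
  Δ1: clk:1→0
  (1Δ to stable)
t=8 Δ0: f=1 e=0 d=0 c=0 b=0 a=1 clk=0
  Δ1: clk:0→1
  Δ2: b:0→1
  Δ3: e:0→1
  (3Δ to stable)
t=9 Δ0: f=1 e=1 d=0 c=0 b=1 a=1 clk=1
  Δ1: clk:1→0
  (1Δ to stable)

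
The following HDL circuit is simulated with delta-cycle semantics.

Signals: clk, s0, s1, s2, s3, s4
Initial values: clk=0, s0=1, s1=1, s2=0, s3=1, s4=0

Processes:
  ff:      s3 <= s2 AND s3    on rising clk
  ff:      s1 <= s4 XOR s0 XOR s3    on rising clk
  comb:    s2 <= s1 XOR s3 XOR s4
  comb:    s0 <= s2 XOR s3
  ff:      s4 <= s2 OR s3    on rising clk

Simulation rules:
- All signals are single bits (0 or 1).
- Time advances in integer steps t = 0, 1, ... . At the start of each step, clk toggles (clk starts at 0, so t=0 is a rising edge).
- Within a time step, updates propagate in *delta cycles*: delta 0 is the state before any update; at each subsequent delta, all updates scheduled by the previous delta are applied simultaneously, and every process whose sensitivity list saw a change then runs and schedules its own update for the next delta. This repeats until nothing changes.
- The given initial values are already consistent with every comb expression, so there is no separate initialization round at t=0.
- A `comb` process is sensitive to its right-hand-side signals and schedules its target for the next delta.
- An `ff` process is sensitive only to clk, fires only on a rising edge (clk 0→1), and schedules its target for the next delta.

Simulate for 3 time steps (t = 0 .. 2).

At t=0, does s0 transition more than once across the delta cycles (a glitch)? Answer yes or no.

t0.Δ0 clk=0 s0=1 s2=0 s3=1 s4=0 s1=1
t0.Δ1 clk=1 s0=1 s2=0 s3=1 s4=0 s1=1
t0.Δ2 clk=1 s0=1 s2=0 s3=0 s4=1 s1=0
t0.Δ3 clk=1 s0=0 s2=1 s3=0 s4=1 s1=0
t0.Δ4 clk=1 s0=1 s2=1 s3=0 s4=1 s1=0
t1.Δ0 clk=1 s0=1 s2=1 s3=0 s4=1 s1=0
t1.Δ1 clk=0 s0=1 s2=1 s3=0 s4=1 s1=0
t2.Δ0 clk=0 s0=1 s2=1 s3=0 s4=1 s1=0
t2.Δ1 clk=1 s0=1 s2=1 s3=0 s4=1 s1=0

yes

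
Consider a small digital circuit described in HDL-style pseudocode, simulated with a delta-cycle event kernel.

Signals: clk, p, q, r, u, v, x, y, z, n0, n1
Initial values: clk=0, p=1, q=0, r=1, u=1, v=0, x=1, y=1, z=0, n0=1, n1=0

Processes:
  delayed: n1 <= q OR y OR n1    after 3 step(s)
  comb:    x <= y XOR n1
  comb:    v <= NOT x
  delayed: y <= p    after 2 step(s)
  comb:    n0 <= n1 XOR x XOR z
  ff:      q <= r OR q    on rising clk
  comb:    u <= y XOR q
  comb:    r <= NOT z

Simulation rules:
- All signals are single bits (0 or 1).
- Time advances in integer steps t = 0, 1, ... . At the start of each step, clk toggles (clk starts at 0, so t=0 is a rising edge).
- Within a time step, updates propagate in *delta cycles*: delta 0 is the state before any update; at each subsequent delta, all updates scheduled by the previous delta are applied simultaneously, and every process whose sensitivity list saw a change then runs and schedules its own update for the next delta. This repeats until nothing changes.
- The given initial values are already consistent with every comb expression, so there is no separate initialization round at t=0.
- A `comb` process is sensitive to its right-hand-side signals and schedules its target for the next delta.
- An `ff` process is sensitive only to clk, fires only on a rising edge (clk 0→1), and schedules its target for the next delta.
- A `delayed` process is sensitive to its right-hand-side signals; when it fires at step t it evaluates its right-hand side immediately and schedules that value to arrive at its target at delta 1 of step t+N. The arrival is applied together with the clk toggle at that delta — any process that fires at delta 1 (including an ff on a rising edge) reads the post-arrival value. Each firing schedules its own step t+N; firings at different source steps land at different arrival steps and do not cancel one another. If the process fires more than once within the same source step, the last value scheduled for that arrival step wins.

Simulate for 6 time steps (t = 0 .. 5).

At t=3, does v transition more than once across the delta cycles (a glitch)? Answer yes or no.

t=0 Δ0: v=0 q=0 y=1 p=1 n0=1 z=0 clk=0 n1=0 r=1 u=1 x=1
  Δ1: clk:0→1
  Δ2: q:0→1
  Δ3: u:1→0
  (3Δ to stable)
t=1 Δ0: v=0 q=1 y=1 p=1 n0=1 z=0 clk=1 n1=0 r=1 u=0 x=1
  Δ1: clk:1→0
  (1Δ to stable)
t=2 Δ0: v=0 q=1 y=1 p=1 n0=1 z=0 clk=0 n1=0 r=1 u=0 x=1
  Δ1: clk:0→1
  (1Δ to stable)
t=3 Δ0: v=0 q=1 y=1 p=1 n0=1 z=0 clk=1 n1=0 r=1 u=0 x=1
  Δ1: clk:1→0, n1:0→1
  Δ2: n0:1→0, x:1→0
  Δ3: v:0→1, n0:0→1
  (3Δ to stable)
t=4 Δ0: v=1 q=1 y=1 p=1 n0=1 z=0 clk=0 n1=1 r=1 u=0 x=0
  Δ1: clk:0→1
  (1Δ to stable)
t=5 Δ0: v=1 q=1 y=1 p=1 n0=1 z=0 clk=1 n1=1 r=1 u=0 x=0
  Δ1: clk:1→0
  (1Δ to stable)

no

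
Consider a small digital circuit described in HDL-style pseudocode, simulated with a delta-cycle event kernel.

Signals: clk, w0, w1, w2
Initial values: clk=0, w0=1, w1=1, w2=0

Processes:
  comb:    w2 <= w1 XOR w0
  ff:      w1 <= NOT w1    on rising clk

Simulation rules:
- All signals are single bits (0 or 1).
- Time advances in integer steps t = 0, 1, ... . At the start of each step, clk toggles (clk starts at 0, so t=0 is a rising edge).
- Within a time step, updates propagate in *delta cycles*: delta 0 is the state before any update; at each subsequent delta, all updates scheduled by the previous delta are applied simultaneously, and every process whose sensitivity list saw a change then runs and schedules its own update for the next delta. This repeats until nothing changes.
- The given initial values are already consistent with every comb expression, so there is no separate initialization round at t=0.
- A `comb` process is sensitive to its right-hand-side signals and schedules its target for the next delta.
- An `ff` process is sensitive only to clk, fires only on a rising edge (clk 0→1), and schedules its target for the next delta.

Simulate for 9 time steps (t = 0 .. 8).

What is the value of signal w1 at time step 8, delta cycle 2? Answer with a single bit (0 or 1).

[bits: w0,w2,w1,clk]
t=0: Δ0=1010 Δ1=1011 Δ2=1001 Δ3=1101 | 3Δ
t=1: Δ0=1101 Δ1=1100 | 1Δ
t=2: Δ0=1100 Δ1=1101 Δ2=1111 Δ3=1011 | 3Δ
t=3: Δ0=1011 Δ1=1010 | 1Δ
t=4: Δ0=1010 Δ1=1011 Δ2=1001 Δ3=1101 | 3Δ
t=5: Δ0=1101 Δ1=1100 | 1Δ
t=6: Δ0=1100 Δ1=1101 Δ2=1111 Δ3=1011 | 3Δ
t=7: Δ0=1011 Δ1=1010 | 1Δ
t=8: Δ0=1010 Δ1=1011 Δ2=1001 Δ3=1101 | 3Δ

0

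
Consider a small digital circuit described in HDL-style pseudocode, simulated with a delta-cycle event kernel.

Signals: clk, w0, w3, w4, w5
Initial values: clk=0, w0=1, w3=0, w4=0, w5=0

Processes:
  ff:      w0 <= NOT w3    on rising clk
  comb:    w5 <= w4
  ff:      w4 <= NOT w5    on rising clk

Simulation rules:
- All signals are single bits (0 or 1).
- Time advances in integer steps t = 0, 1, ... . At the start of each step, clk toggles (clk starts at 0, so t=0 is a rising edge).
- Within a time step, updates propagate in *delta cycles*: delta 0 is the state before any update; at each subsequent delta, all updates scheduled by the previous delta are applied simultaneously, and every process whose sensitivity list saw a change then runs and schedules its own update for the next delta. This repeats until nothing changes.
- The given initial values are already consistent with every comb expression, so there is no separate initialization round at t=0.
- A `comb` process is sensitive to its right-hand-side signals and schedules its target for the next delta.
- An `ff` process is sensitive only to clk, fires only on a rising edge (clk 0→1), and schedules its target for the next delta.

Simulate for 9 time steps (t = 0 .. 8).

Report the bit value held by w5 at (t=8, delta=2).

t0.Δ0 w0=1 w4=0 clk=0 w3=0 w5=0
t0.Δ1 w0=1 w4=0 clk=1 w3=0 w5=0
t0.Δ2 w0=1 w4=1 clk=1 w3=0 w5=0
t0.Δ3 w0=1 w4=1 clk=1 w3=0 w5=1
t1.Δ0 w0=1 w4=1 clk=1 w3=0 w5=1
t1.Δ1 w0=1 w4=1 clk=0 w3=0 w5=1
t2.Δ0 w0=1 w4=1 clk=0 w3=0 w5=1
t2.Δ1 w0=1 w4=1 clk=1 w3=0 w5=1
t2.Δ2 w0=1 w4=0 clk=1 w3=0 w5=1
t2.Δ3 w0=1 w4=0 clk=1 w3=0 w5=0
t3.Δ0 w0=1 w4=0 clk=1 w3=0 w5=0
t3.Δ1 w0=1 w4=0 clk=0 w3=0 w5=0
t4.Δ0 w0=1 w4=0 clk=0 w3=0 w5=0
t4.Δ1 w0=1 w4=0 clk=1 w3=0 w5=0
t4.Δ2 w0=1 w4=1 clk=1 w3=0 w5=0
t4.Δ3 w0=1 w4=1 clk=1 w3=0 w5=1
t5.Δ0 w0=1 w4=1 clk=1 w3=0 w5=1
t5.Δ1 w0=1 w4=1 clk=0 w3=0 w5=1
t6.Δ0 w0=1 w4=1 clk=0 w3=0 w5=1
t6.Δ1 w0=1 w4=1 clk=1 w3=0 w5=1
t6.Δ2 w0=1 w4=0 clk=1 w3=0 w5=1
t6.Δ3 w0=1 w4=0 clk=1 w3=0 w5=0
t7.Δ0 w0=1 w4=0 clk=1 w3=0 w5=0
t7.Δ1 w0=1 w4=0 clk=0 w3=0 w5=0
t8.Δ0 w0=1 w4=0 clk=0 w3=0 w5=0
t8.Δ1 w0=1 w4=0 clk=1 w3=0 w5=0
t8.Δ2 w0=1 w4=1 clk=1 w3=0 w5=0
t8.Δ3 w0=1 w4=1 clk=1 w3=0 w5=1

0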